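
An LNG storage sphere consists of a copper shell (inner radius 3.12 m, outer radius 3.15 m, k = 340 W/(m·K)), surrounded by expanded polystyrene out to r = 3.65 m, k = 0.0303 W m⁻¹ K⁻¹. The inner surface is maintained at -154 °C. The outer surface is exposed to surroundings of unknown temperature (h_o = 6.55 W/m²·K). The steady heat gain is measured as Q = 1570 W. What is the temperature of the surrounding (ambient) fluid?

Series resistances:
  R_copper = (1/3.12 − 1/3.15)/(4πk) = 0.003053/(4π·340) = 7.144×10^-7 K/W
  R_expanded polystyrene = (1/3.15 − 1/3.65)/(4πk) = 0.04349/(4π·0.0303) = 0.1142 K/W
  R_conv,out = 1/(4πr²h) = 1/(4π·3.65²·6.55) = 9.119×10^-4 K/W
ΣR = 0.1151 K/W
ΔT = Q·ΣR = 1570 × 0.1151 = 180.7 K
Heat flows inward, so T_out = T_in + ΔT = -154 + 180.7 = 26.7 °C

T_out = 26.7 °C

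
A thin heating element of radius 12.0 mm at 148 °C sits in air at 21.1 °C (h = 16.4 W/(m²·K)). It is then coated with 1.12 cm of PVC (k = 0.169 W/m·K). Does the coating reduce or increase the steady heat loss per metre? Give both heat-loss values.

Critical radius for a cylinder: r_cr = k/h = 0.0103 m = 1.03 cm.
Outer radius after coating: r₂ = 0.0120 + 0.0112 = 0.0232 m.
Since r₁ ≥ r_cr, any added insulation reduces the heat loss.
Bare: R = 1/(2πr₁h) = 0.8087 m·K/W; Q = 126.9/0.8087 = 157 W/m.
Coated: R = R_cond + R_conv = 1.039 m·K/W; Q = 126.9/1.039 = 122 W/m.

reduces: 157 → 122 W/m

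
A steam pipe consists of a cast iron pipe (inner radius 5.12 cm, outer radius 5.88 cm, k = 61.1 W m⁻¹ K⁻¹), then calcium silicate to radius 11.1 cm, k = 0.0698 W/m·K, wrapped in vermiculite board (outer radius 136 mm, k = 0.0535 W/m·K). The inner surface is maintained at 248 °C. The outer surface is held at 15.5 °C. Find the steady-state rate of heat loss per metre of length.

Q' = 113 W/m

Series thermal resistances, inner to outer:
  R'_cast iron = ln(0.0588/0.0512)/(2πk) = 0.1384/(2π·61.1) = 3.605×10^-4 m·K/W
  R'_calcium silicate = ln(0.111/0.0588)/(2πk) = 0.6354/(2π·0.0698) = 1.449 m·K/W
  R'_vermiculite board = ln(0.136/0.111)/(2πk) = 0.2031/(2π·0.0535) = 0.6043 m·K/W
ΣR = 3.605×10^-4 + 1.449 + 0.6043 = 2.054 m·K/W
Q' = ΔT/ΣR = (248 °C − 15.5 °C)/2.054 = 113 W/m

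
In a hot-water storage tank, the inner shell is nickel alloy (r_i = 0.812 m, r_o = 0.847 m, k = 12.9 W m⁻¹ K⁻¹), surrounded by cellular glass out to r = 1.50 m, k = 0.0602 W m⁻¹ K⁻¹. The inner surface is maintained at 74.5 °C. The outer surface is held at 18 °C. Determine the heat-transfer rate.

Q = 83.1 W

Treat each layer as a resistance in series:
  R_nickel alloy = (1/0.812 − 1/0.847)/(4πk) = 0.05089/(4π·12.9) = 3.139×10^-4 K/W
  R_cellular glass = (1/0.847 − 1/1.50)/(4πk) = 0.5140/(4π·0.0602) = 0.6794 K/W
ΣR = 3.139×10^-4 + 0.6794 = 0.6797 K/W
Q = ΔT/ΣR = (74.5 °C − 18 °C)/0.6797 = 83.1 W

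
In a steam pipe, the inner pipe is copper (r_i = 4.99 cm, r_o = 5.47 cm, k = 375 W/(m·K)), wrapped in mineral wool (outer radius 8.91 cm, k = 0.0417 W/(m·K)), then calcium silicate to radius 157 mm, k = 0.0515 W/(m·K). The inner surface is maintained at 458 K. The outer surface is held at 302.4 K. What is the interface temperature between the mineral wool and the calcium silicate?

Treat each layer as a resistance in series:
  R'_copper = ln(0.0547/0.0499)/(2πk) = 0.09184/(2π·375) = 3.898×10^-5 m·K/W
  R'_mineral wool = ln(0.0891/0.0547)/(2πk) = 0.4879/(2π·0.0417) = 1.862 m·K/W
  R'_calcium silicate = ln(0.157/0.0891)/(2πk) = 0.5665/(2π·0.0515) = 1.751 m·K/W
ΣR = 3.898×10^-5 + 1.862 + 1.751 = 3.613 m·K/W
Q' = ΔT/ΣR = (458 K − 302.4 K)/3.613 = 43.07 W/m
From the inner boundary to the mineral wool/calcium silicate interface, ΣR_partial = 1.862 m·K/W.
T_interface = T_in − Q'·ΣR_partial = 458 K − (43.07)(1.862) = 378 K

T = 378 K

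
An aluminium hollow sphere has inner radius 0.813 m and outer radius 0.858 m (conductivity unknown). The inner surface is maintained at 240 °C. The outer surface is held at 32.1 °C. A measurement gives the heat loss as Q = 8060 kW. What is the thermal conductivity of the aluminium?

k = 199 W/m·K

ΣR = ΔT/Q = |240 − 32.1|/8.06×10^6 = 2.579×10^-5 K/W
(1/r₁−1/r₂)/(4πk) = 2.579×10^-5 ⇒ k = 0.06451/(4π·2.579×10^-5) = 199 W/m·K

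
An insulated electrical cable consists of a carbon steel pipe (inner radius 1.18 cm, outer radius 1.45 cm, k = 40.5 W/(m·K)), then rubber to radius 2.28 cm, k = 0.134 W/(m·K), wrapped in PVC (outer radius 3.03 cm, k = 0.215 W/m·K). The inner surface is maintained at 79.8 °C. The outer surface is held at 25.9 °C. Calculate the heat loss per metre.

Series thermal resistances, inner to outer:
  R'_carbon steel = ln(0.0145/0.0118)/(2πk) = 0.2060/(2π·40.5) = 8.097×10^-4 m·K/W
  R'_rubber = ln(0.0228/0.0145)/(2πk) = 0.4526/(2π·0.134) = 0.5376 m·K/W
  R'_PVC = ln(0.0303/0.0228)/(2πk) = 0.2844/(2π·0.215) = 0.2105 m·K/W
ΣR = 8.097×10^-4 + 0.5376 + 0.2105 = 0.7489 m·K/W
Q' = ΔT/ΣR = (79.8 °C − 25.9 °C)/0.7489 = 72.0 W/m

Q' = 72.0 W/m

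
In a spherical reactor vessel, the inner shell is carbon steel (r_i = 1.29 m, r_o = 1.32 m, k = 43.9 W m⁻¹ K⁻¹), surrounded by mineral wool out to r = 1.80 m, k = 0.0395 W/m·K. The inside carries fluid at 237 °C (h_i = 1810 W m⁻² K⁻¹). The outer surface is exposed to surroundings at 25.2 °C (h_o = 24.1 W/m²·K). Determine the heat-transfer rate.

Treat each layer as a resistance in series:
  R_conv,in = 1/(4πr²h) = 1/(4π·1.29²·1810) = 2.642×10^-5 K/W
  R_carbon steel = (1/1.29 − 1/1.32)/(4πk) = 0.01762/(4π·43.9) = 3.194×10^-5 K/W
  R_mineral wool = (1/1.32 − 1/1.80)/(4πk) = 0.2020/(4π·0.0395) = 0.4070 K/W
  R_conv,out = 1/(4πr²h) = 1/(4π·1.80²·24.1) = 0.001019 K/W
ΣR = 2.642×10^-5 + 3.194×10^-5 + 0.4070 + 0.001019 = 0.4081 K/W
Q = ΔT/ΣR = (237 °C − 25.2 °C)/0.4081 = 519 W

Q = 519 W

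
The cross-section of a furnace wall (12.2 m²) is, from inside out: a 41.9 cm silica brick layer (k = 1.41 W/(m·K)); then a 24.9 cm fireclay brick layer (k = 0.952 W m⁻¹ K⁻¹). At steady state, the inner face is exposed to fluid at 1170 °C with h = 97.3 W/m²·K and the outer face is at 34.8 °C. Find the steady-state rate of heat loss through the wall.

Treat each layer as a resistance in series:
  R_conv,in = 1/(hA) = 1/(97.3·12.2) = 8.424×10^-4 K/W
  R_silica brick = L/(kA) = 0.419/(1.41·12.2) = 0.02436 K/W
  R_fireclay brick = L/(kA) = 0.249/(0.952·12.2) = 0.02144 K/W
ΣR = 8.424×10^-4 + 0.02436 + 0.02144 = 0.04664 K/W
Q = ΔT/ΣR = (1170 °C − 34.8 °C)/0.04664 = 24300 W

Q = 24300 W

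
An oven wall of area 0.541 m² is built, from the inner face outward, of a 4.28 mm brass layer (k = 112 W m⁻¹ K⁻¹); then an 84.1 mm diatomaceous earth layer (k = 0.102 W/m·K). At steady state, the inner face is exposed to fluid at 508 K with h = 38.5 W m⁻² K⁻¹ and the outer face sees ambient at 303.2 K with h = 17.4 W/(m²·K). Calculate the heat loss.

Q = 122 W

Resistance network (inner→outer):
  R_conv,in = 1/(hA) = 1/(38.5·0.541) = 0.04801 K/W
  R_brass = L/(kA) = 0.00428/(112·0.541) = 7.064×10^-5 K/W
  R_diatomaceous earth = L/(kA) = 0.0841/(0.102·0.541) = 1.524 K/W
  R_conv,out = 1/(hA) = 1/(17.4·0.541) = 0.1062 K/W
ΣR = 0.04801 + 7.064×10^-5 + 1.524 + 0.1062 = 1.678 K/W
Q = ΔT/ΣR = (508 K − 303.2 K)/1.678 = 122 W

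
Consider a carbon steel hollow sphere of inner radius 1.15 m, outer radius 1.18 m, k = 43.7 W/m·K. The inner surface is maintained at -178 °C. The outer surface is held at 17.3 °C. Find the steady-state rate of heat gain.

Q = 4πk·ΔT/(1/r₁ − 1/r₂) = 4π × 43.7 × 195.3 / (1/1.15 − 1/1.18) = 4.85×10^6 W

Q = 4.85×10^6 W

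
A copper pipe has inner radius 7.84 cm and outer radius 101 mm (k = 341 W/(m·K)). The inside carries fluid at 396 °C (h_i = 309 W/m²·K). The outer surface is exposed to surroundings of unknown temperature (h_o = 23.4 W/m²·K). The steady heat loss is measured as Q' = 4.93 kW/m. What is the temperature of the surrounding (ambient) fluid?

Series resistances:
  R'_conv,in = 1/(2πr h) = 1/(2π·0.0784·309) = 0.006570 m·K/W
  R'_copper = ln(0.101/0.0784)/(2πk) = 0.2533/(2π·341) = 1.182×10^-4 m·K/W
  R'_conv,out = 1/(2πr h) = 1/(2π·0.101·23.4) = 0.06734 m·K/W
ΣR = 0.07403 m·K/W
ΔT = Q'·ΣR = 4930 × 0.07403 = 365.0 K
Heat flows outward, so T_out = T_in − ΔT = 396 − 365.0 = 31.0 °C

T_out = 31.0 °C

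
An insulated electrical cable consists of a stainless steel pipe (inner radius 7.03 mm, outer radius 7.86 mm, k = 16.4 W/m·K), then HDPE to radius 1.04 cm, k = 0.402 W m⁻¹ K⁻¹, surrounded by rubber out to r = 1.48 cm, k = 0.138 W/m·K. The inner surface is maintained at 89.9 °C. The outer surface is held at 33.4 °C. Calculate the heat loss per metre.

Q' = 109 W/m

Treat each layer as a resistance in series:
  R'_stainless steel = ln(0.00786/0.00703)/(2πk) = 0.1116/(2π·16.4) = 0.001083 m·K/W
  R'_HDPE = ln(0.0104/0.00786)/(2πk) = 0.2800/(2π·0.402) = 0.1109 m·K/W
  R'_rubber = ln(0.0148/0.0104)/(2πk) = 0.3528/(2π·0.138) = 0.4069 m·K/W
ΣR = 0.001083 + 0.1109 + 0.4069 = 0.5189 m·K/W
Q' = ΔT/ΣR = (89.9 °C − 33.4 °C)/0.5189 = 109 W/m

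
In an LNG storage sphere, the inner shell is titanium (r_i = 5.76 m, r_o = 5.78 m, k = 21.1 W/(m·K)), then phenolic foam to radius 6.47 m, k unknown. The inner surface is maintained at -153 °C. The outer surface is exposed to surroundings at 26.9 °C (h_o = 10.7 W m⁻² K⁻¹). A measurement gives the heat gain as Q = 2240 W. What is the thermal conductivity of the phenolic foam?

ΣR = ΔT/Q = |-153 − 26.9|/2240 = 0.08031 K/W
Known resistances:
  R_titanium = (1/5.76 − 1/5.78)/(4πk) = 6.007×10^-4/(4π·21.1) = 2.266×10^-6 K/W
  R_conv,out = 1/(4πr²h) = 1/(4π·6.47²·10.7) = 1.777×10^-4 K/W
R_phenolic foam = ΣR − ΣR_known = 0.08031 − 1.800×10^-4 = 0.08013 K/W
(1/r₁−1/r₂)/(4πk) = 0.08013 ⇒ k = 0.01845/(4π·0.08013) = 0.0183 W/m·K

k = 0.0183 W/m·K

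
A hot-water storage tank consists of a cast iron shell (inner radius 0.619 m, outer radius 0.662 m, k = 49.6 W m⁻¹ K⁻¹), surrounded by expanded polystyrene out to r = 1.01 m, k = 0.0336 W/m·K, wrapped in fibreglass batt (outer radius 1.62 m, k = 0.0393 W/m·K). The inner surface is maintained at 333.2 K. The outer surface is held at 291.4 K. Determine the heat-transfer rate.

Q = 21.0 W

Treat each layer as a resistance in series:
  R_cast iron = (1/0.619 − 1/0.662)/(4πk) = 0.1049/(4π·49.6) = 1.684×10^-4 K/W
  R_expanded polystyrene = (1/0.662 − 1/1.01)/(4πk) = 0.5205/(4π·0.0336) = 1.233 K/W
  R_fibreglass batt = (1/1.01 − 1/1.62)/(4πk) = 0.3728/(4π·0.0393) = 0.7549 K/W
ΣR = 1.684×10^-4 + 1.233 + 0.7549 = 1.988 K/W
Q = ΔT/ΣR = (333.2 K − 291.4 K)/1.988 = 21.0 W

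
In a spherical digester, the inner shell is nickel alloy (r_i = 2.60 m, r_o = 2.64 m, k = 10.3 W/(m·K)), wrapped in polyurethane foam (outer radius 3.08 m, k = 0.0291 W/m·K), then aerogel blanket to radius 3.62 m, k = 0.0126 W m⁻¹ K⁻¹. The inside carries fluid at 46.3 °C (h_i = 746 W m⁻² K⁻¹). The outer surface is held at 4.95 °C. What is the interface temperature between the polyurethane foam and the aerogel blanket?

Treat each layer as a resistance in series:
  R_conv,in = 1/(4πr²h) = 1/(4π·2.60²·746) = 1.578×10^-5 K/W
  R_nickel alloy = (1/2.60 − 1/2.64)/(4πk) = 0.005828/(4π·10.3) = 4.502×10^-5 K/W
  R_polyurethane foam = (1/2.64 − 1/3.08)/(4πk) = 0.05411/(4π·0.0291) = 0.1480 K/W
  R_aerogel blanket = (1/3.08 − 1/3.62)/(4πk) = 0.04843/(4π·0.0126) = 0.3059 K/W
ΣR = 1.578×10^-5 + 4.502×10^-5 + 0.1480 + 0.3059 = 0.4540 K/W
Q = ΔT/ΣR = (46.3 °C − 4.95 °C)/0.4540 = 91.08 W
From the inner boundary to the polyurethane foam/aerogel blanket interface, ΣR_partial = 0.1481 K/W.
T_interface = T_in − Q·ΣR_partial = 46.3 °C − (91.08)(0.1481) = 32.8 °C

T = 32.8 °C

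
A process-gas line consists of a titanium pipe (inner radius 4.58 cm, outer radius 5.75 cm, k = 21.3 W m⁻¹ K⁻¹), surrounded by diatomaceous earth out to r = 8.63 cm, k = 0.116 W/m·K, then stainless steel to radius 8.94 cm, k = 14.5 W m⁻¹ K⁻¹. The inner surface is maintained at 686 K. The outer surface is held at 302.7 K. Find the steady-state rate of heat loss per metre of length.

Q' = 685 W/m

Treat each layer as a resistance in series:
  R'_titanium = ln(0.0575/0.0458)/(2πk) = 0.2275/(2π·21.3) = 0.001700 m·K/W
  R'_diatomaceous earth = ln(0.0863/0.0575)/(2πk) = 0.4060/(2π·0.116) = 0.5571 m·K/W
  R'_stainless steel = ln(0.0894/0.0863)/(2πk) = 0.03529/(2π·14.5) = 3.874×10^-4 m·K/W
ΣR = 0.001700 + 0.5571 + 3.874×10^-4 = 0.5592 m·K/W
Q' = ΔT/ΣR = (686 K − 302.7 K)/0.5592 = 685 W/m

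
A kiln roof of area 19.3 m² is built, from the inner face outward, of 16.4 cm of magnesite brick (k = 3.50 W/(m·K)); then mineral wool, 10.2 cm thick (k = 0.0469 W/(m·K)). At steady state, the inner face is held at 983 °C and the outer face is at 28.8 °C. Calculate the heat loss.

Q = 8.29 kW

Series thermal resistances, inner to outer:
  R_magnesite brick = L/(kA) = 0.164/(3.50·19.3) = 0.002428 K/W
  R_mineral wool = L/(kA) = 0.102/(0.0469·19.3) = 0.1127 K/W
ΣR = 0.002428 + 0.1127 = 0.1151 K/W
Q = ΔT/ΣR = (983 °C − 28.8 °C)/0.1151 = 8290 W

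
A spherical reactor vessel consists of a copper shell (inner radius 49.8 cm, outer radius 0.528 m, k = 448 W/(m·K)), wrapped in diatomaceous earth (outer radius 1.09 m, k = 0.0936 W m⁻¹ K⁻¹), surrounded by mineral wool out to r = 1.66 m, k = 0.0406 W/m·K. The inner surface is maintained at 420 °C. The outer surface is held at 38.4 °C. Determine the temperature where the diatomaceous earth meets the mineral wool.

T = 201 °C

Series thermal resistances, inner to outer:
  R_copper = (1/0.498 − 1/0.528)/(4πk) = 0.1141/(4π·448) = 2.027×10^-5 K/W
  R_diatomaceous earth = (1/0.528 − 1/1.09)/(4πk) = 0.9765/(4π·0.0936) = 0.8302 K/W
  R_mineral wool = (1/1.09 − 1/1.66)/(4πk) = 0.3150/(4π·0.0406) = 0.6175 K/W
ΣR = 2.027×10^-5 + 0.8302 + 0.6175 = 1.448 K/W
Q = ΔT/ΣR = (420 °C − 38.4 °C)/1.448 = 263.5 W
From the inner boundary to the diatomaceous earth/mineral wool interface, ΣR_partial = 0.8302 K/W.
T_interface = T_in − Q·ΣR_partial = 420 °C − (263.5)(0.8302) = 201 °C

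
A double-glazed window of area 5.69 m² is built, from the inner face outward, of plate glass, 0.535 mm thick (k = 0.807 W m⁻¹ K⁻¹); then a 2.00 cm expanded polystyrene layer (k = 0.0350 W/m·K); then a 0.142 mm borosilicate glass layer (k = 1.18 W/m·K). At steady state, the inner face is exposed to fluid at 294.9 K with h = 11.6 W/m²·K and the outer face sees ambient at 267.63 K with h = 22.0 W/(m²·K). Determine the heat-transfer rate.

Resistance network (inner→outer):
  R_conv,in = 1/(hA) = 1/(11.6·5.69) = 0.01515 K/W
  R_plate glass = L/(kA) = 5.35×10^-4/(0.807·5.69) = 1.165×10^-4 K/W
  R_expanded polystyrene = L/(kA) = 0.0200/(0.0350·5.69) = 0.1004 K/W
  R_borosilicate glass = L/(kA) = 1.42×10^-4/(1.18·5.69) = 2.115×10^-5 K/W
  R_conv,out = 1/(hA) = 1/(22.0·5.69) = 0.007988 K/W
ΣR = 0.01515 + 1.165×10^-4 + 0.1004 + 2.115×10^-5 + 0.007988 = 0.1237 K/W
Q = ΔT/ΣR = (294.9 K − 267.63 K)/0.1237 = 220 W

Q = 220 W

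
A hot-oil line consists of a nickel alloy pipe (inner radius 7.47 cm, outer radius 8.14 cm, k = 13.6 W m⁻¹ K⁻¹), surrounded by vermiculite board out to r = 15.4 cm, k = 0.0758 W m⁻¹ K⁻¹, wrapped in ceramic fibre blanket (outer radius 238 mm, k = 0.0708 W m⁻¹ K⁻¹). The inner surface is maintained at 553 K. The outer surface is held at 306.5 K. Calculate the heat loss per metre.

Resistance network (inner→outer):
  R'_nickel alloy = ln(0.0814/0.0747)/(2πk) = 0.08590/(2π·13.6) = 0.001005 m·K/W
  R'_vermiculite board = ln(0.154/0.0814)/(2πk) = 0.6376/(2π·0.0758) = 1.339 m·K/W
  R'_ceramic fibre blanket = ln(0.238/0.154)/(2πk) = 0.4353/(2π·0.0708) = 0.9786 m·K/W
ΣR = 0.001005 + 1.339 + 0.9786 = 2.319 m·K/W
Q' = ΔT/ΣR = (553 K − 306.5 K)/2.319 = 106 W/m

Q' = 106 W/m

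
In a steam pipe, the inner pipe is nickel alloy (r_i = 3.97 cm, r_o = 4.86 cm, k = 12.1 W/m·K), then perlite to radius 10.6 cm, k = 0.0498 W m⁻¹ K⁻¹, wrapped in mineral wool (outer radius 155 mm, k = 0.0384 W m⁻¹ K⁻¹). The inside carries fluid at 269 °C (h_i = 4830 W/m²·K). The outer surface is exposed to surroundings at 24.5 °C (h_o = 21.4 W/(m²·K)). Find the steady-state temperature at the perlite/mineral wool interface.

T = 121 °C

Treat each layer as a resistance in series:
  R'_conv,in = 1/(2πr h) = 1/(2π·0.0397·4830) = 8.300×10^-4 m·K/W
  R'_nickel alloy = ln(0.0486/0.0397)/(2πk) = 0.2023/(2π·12.1) = 0.002661 m·K/W
  R'_perlite = ln(0.106/0.0486)/(2πk) = 0.7798/(2π·0.0498) = 2.492 m·K/W
  R'_mineral wool = ln(0.155/0.106)/(2πk) = 0.3800/(2π·0.0384) = 1.575 m·K/W
  R'_conv,out = 1/(2πr h) = 1/(2π·0.155·21.4) = 0.04798 m·K/W
ΣR = 8.300×10^-4 + 0.002661 + 2.492 + 1.575 + 0.04798 = 4.118 m·K/W
Q' = ΔT/ΣR = (269 °C − 24.5 °C)/4.118 = 59.37 W/m
From the inner boundary to the perlite/mineral wool interface, ΣR_partial = 2.495 m·K/W.
T_interface = T_in − Q'·ΣR_partial = 269 °C − (59.37)(2.495) = 121 °C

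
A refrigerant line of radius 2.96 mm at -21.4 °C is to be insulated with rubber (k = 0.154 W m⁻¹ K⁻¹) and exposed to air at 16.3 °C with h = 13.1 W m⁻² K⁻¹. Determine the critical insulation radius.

For a cylinder, r_cr = k_ins/h = 0.154/13.1 = 0.0118 m = 1.18 cm

r_cr = 1.18 cm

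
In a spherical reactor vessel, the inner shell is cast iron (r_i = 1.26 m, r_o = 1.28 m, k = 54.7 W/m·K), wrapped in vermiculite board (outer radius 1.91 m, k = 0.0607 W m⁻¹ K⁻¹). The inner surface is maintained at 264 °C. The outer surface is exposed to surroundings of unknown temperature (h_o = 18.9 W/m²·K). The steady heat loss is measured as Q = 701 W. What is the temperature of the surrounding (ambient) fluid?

Sum the resistances:
  R_cast iron = (1/1.26 − 1/1.28)/(4πk) = 0.01240/(4π·54.7) = 1.804×10^-5 K/W
  R_vermiculite board = (1/1.28 − 1/1.91)/(4πk) = 0.2577/(4π·0.0607) = 0.3378 K/W
  R_conv,out = 1/(4πr²h) = 1/(4π·1.91²·18.9) = 0.001154 K/W
ΣR = 0.3390 K/W
ΔT = Q·ΣR = 701 × 0.3390 = 237.6 K
Heat flows outward, so T_out = T_in − ΔT = 264 − 237.6 = 26.4 °C

T_out = 26.4 °C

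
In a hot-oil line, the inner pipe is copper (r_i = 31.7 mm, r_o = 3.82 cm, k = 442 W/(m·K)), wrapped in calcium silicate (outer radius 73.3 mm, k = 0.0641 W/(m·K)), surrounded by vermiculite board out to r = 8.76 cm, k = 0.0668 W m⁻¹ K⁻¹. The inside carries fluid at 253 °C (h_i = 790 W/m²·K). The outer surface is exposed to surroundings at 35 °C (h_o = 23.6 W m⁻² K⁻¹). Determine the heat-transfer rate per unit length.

Q' = 103 W/m

Treat each layer as a resistance in series:
  R'_conv,in = 1/(2πr h) = 1/(2π·0.0317·790) = 0.006355 m·K/W
  R'_copper = ln(0.0382/0.0317)/(2πk) = 0.1865/(2π·442) = 6.716×10^-5 m·K/W
  R'_calcium silicate = ln(0.0733/0.0382)/(2πk) = 0.6517/(2π·0.0641) = 1.618 m·K/W
  R'_vermiculite board = ln(0.0876/0.0733)/(2πk) = 0.1782/(2π·0.0668) = 0.4246 m·K/W
  R'_conv,out = 1/(2πr h) = 1/(2π·0.0876·23.6) = 0.07698 m·K/W
ΣR = 0.006355 + 6.716×10^-5 + 1.618 + 0.4246 + 0.07698 = 2.126 m·K/W
Q' = ΔT/ΣR = (253 °C − 35 °C)/2.126 = 103 W/m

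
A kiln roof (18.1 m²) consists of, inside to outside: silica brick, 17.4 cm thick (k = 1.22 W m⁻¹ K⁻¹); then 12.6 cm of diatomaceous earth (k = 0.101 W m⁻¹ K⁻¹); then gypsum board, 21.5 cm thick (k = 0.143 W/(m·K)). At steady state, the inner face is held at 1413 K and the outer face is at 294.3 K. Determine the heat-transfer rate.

Q = 7.00 kW

Series thermal resistances, inner to outer:
  R_silica brick = L/(kA) = 0.174/(1.22·18.1) = 0.007880 K/W
  R_diatomaceous earth = L/(kA) = 0.126/(0.101·18.1) = 0.06892 K/W
  R_gypsum board = L/(kA) = 0.215/(0.143·18.1) = 0.08307 K/W
ΣR = 0.007880 + 0.06892 + 0.08307 = 0.1599 K/W
Q = ΔT/ΣR = (1413 K − 294.3 K)/0.1599 = 7000 W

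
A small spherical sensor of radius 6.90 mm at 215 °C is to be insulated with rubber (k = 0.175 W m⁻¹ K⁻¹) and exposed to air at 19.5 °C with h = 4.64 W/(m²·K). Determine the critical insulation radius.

r_cr = 7.54 cm

For a sphere, r_cr = 2k_ins/h = 2·0.175/4.64 = 0.0754 m = 7.54 cm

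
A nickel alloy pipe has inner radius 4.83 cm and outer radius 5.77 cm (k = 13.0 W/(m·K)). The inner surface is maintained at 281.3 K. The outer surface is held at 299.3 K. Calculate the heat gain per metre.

Q' = 2πk·ΔT/ln(r₂/r₁) = 2π × 13.0 × 18 / ln(0.0577/0.0483) = 8270 W/m

Q' = 8270 W/m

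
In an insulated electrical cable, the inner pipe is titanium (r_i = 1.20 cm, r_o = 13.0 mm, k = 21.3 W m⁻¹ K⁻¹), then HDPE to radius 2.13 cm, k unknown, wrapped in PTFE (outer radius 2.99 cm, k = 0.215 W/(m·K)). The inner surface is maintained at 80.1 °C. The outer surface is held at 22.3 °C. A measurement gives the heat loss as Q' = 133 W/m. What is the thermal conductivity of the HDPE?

k = 0.430 W/m·K

ΣR = ΔT/Q' = |80.1 − 22.3|/133 = 0.4346 m·K/W
Known resistances:
  R'_titanium = ln(0.0130/0.0120)/(2πk) = 0.08004/(2π·21.3) = 5.981×10^-4 m·K/W
  R'_PTFE = ln(0.0299/0.0213)/(2πk) = 0.3392/(2π·0.215) = 0.2511 m·K/W
R_HDPE = ΣR − ΣR_known = 0.4346 − 0.2517 = 0.1829 m·K/W
ln(r₂/r₁)/(2πk) = 0.1829 ⇒ k = 0.4938/(2π·0.1829) = 0.430 W/m·K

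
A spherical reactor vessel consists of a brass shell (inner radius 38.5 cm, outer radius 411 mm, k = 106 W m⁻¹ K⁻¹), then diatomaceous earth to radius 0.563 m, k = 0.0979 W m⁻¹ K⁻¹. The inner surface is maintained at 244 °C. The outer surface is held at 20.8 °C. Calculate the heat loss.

Resistance network (inner→outer):
  R_brass = (1/0.385 − 1/0.411)/(4πk) = 0.1643/(4π·106) = 1.234×10^-4 K/W
  R_diatomaceous earth = (1/0.411 − 1/0.563)/(4πk) = 0.6569/(4π·0.0979) = 0.5340 K/W
ΣR = 1.234×10^-4 + 0.5340 = 0.5341 K/W
Q = ΔT/ΣR = (244 °C − 20.8 °C)/0.5341 = 418 W

Q = 418 W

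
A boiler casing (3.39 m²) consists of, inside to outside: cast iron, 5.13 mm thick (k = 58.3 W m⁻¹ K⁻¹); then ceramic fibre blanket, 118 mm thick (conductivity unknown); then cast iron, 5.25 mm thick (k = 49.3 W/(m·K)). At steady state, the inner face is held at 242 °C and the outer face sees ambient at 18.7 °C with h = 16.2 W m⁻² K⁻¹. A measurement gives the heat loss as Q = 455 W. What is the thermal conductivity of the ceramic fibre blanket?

ΣR = ΔT/Q = |242 − 18.7|/455 = 0.4908 K/W
Known resistances:
  R_cast iron = L/(kA) = 0.00513/(58.3·3.39) = 2.596×10^-5 K/W
  R_cast iron = L/(kA) = 0.00525/(49.3·3.39) = 3.141×10^-5 K/W
  R_conv,out = 1/(hA) = 1/(16.2·3.39) = 0.01821 K/W
R_ceramic fibre blanket = ΣR − ΣR_known = 0.4908 − 0.01827 = 0.4725 K/W
L/(kA) = 0.4725 ⇒ k = 0.118/(0.4725·3.39) = 0.0737 W/m·K

k = 0.0737 W/m·K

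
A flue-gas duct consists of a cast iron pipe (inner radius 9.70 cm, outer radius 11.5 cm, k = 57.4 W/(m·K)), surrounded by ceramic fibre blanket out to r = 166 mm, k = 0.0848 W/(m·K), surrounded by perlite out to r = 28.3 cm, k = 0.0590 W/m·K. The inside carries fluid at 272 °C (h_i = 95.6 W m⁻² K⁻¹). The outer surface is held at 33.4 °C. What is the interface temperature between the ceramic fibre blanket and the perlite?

T = 193 °C

Resistance network (inner→outer):
  R'_conv,in = 1/(2πr h) = 1/(2π·0.0970·95.6) = 0.01716 m·K/W
  R'_cast iron = ln(0.115/0.0970)/(2πk) = 0.1702/(2π·57.4) = 4.720×10^-4 m·K/W
  R'_ceramic fibre blanket = ln(0.166/0.115)/(2πk) = 0.3671/(2π·0.0848) = 0.6889 m·K/W
  R'_perlite = ln(0.283/0.166)/(2πk) = 0.5335/(2π·0.0590) = 1.439 m·K/W
ΣR = 0.01716 + 4.720×10^-4 + 0.6889 + 1.439 = 2.146 m·K/W
Q' = ΔT/ΣR = (272 °C − 33.4 °C)/2.146 = 111.2 W/m
From the inner boundary to the ceramic fibre blanket/perlite interface, ΣR_partial = 0.7065 m·K/W.
T_interface = T_in − Q'·ΣR_partial = 272 °C − (111.2)(0.7065) = 193 °C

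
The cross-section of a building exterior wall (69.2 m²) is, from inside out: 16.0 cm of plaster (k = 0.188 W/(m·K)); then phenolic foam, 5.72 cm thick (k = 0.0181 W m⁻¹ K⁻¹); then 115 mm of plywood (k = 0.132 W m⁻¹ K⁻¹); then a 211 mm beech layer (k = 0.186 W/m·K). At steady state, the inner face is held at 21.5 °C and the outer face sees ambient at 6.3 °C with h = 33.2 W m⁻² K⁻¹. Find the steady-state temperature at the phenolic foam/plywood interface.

Series thermal resistances, inner to outer:
  R_plaster = L/(kA) = 0.160/(0.188·69.2) = 0.01230 K/W
  R_phenolic foam = L/(kA) = 0.0572/(0.0181·69.2) = 0.04567 K/W
  R_plywood = L/(kA) = 0.115/(0.132·69.2) = 0.01259 K/W
  R_beech = L/(kA) = 0.211/(0.186·69.2) = 0.01639 K/W
  R_conv,out = 1/(hA) = 1/(33.2·69.2) = 4.353×10^-4 K/W
ΣR = 0.01230 + 0.04567 + 0.01259 + 0.01639 + 4.353×10^-4 = 0.08739 K/W
Q = ΔT/ΣR = (21.5 °C − 6.3 °C)/0.08739 = 173.9 W
From the inner boundary to the phenolic foam/plywood interface, ΣR_partial = 0.05797 K/W.
T_interface = T_in − Q·ΣR_partial = 21.5 °C − (173.9)(0.05797) = 11.4 °C

T = 11.4 °C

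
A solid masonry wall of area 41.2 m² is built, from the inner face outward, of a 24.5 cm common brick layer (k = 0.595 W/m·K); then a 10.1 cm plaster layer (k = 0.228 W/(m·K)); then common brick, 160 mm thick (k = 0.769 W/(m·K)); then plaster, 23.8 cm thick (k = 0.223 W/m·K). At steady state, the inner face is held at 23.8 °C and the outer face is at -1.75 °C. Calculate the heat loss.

Q = 494 W

Resistance network (inner→outer):
  R_common brick = L/(kA) = 0.245/(0.595·41.2) = 0.009994 K/W
  R_plaster = L/(kA) = 0.101/(0.228·41.2) = 0.01075 K/W
  R_common brick = L/(kA) = 0.160/(0.769·41.2) = 0.005050 K/W
  R_plaster = L/(kA) = 0.238/(0.223·41.2) = 0.02590 K/W
ΣR = 0.009994 + 0.01075 + 0.005050 + 0.02590 = 0.05169 K/W
Q = ΔT/ΣR = (23.8 °C − -1.75 °C)/0.05169 = 494 W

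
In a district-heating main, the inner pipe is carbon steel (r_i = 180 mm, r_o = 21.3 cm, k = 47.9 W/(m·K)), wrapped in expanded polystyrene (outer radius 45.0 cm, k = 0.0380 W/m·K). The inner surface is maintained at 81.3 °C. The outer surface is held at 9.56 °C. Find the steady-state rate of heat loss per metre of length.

Q' = 22.9 W/m

Treat each layer as a resistance in series:
  R'_carbon steel = ln(0.213/0.180)/(2πk) = 0.1683/(2π·47.9) = 5.593×10^-4 m·K/W
  R'_expanded polystyrene = ln(0.450/0.213)/(2πk) = 0.7480/(2π·0.0380) = 3.133 m·K/W
ΣR = 5.593×10^-4 + 3.133 = 3.134 m·K/W
Q' = ΔT/ΣR = (81.3 °C − 9.56 °C)/3.134 = 22.9 W/m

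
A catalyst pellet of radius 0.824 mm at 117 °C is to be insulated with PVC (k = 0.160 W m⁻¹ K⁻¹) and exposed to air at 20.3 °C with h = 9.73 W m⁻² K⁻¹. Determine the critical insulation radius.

For a sphere, r_cr = 2k_ins/h = 2·0.160/9.73 = 0.0329 m = 3.29 cm

r_cr = 3.29 cm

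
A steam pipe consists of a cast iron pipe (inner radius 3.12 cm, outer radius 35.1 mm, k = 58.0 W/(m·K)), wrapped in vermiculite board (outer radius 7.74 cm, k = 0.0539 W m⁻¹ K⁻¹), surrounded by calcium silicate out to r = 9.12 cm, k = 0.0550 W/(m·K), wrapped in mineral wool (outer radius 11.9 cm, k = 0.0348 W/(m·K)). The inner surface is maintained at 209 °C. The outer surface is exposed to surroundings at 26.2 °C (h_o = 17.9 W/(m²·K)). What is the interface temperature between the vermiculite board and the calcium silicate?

T = 105 °C

Series thermal resistances, inner to outer:
  R'_cast iron = ln(0.0351/0.0312)/(2πk) = 0.1178/(2π·58.0) = 3.232×10^-4 m·K/W
  R'_vermiculite board = ln(0.0774/0.0351)/(2πk) = 0.7908/(2π·0.0539) = 2.335 m·K/W
  R'_calcium silicate = ln(0.0912/0.0774)/(2πk) = 0.1641/(2π·0.0550) = 0.4748 m·K/W
  R'_mineral wool = ln(0.119/0.0912)/(2πk) = 0.2661/(2π·0.0348) = 1.217 m·K/W
  R'_conv,out = 1/(2πr h) = 1/(2π·0.119·17.9) = 0.07472 m·K/W
ΣR = 3.232×10^-4 + 2.335 + 0.4748 + 1.217 + 0.07472 = 4.102 m·K/W
Q' = ΔT/ΣR = (209 °C − 26.2 °C)/4.102 = 44.56 W/m
From the inner boundary to the vermiculite board/calcium silicate interface, ΣR_partial = 2.335 m·K/W.
T_interface = T_in − Q'·ΣR_partial = 209 °C − (44.56)(2.335) = 105 °C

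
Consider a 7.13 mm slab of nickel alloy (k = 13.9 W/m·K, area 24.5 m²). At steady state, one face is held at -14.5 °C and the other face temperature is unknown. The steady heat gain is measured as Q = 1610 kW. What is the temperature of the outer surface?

Series resistances:
  R_nickel alloy = L/(kA) = 0.00713/(13.9·24.5) = 2.094×10^-5 K/W
ΣR = 2.094×10^-5 K/W
ΔT = Q·ΣR = 1.61×10^6 × 2.094×10^-5 = 33.71 K
Heat flows inward, so T_out = T_in + ΔT = -14.5 + 33.71 = 19.2 °C

T_out = 19.2 °C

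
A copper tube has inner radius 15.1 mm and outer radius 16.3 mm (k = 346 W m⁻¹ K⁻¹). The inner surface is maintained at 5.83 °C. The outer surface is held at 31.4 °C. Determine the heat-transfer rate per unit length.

Q' = 727 kW/m

Q' = 2πk·ΔT/ln(r₂/r₁) = 2π × 346 × 25.57 / ln(0.0163/0.0151) = 7.27×10^5 W/m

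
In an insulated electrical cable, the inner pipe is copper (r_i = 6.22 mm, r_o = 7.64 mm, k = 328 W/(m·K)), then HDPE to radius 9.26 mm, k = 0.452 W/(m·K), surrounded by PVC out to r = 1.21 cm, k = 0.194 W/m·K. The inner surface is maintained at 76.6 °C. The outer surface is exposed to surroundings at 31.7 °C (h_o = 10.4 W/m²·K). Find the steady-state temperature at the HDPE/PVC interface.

T = 74.6 °C

Resistance network (inner→outer):
  R'_copper = ln(0.00764/0.00622)/(2πk) = 0.2056/(2π·328) = 9.978×10^-5 m·K/W
  R'_HDPE = ln(0.00926/0.00764)/(2πk) = 0.1923/(2π·0.452) = 0.06771 m·K/W
  R'_PVC = ln(0.0121/0.00926)/(2πk) = 0.2675/(2π·0.194) = 0.2195 m·K/W
  R'_conv,out = 1/(2πr h) = 1/(2π·0.0121·10.4) = 1.265 m·K/W
ΣR = 9.978×10^-5 + 0.06771 + 0.2195 + 1.265 = 1.552 m·K/W
Q' = ΔT/ΣR = (76.6 °C − 31.7 °C)/1.552 = 28.93 W/m
From the inner boundary to the HDPE/PVC interface, ΣR_partial = 0.06781 m·K/W.
T_interface = T_in − Q'·ΣR_partial = 76.6 °C − (28.93)(0.06781) = 74.6 °C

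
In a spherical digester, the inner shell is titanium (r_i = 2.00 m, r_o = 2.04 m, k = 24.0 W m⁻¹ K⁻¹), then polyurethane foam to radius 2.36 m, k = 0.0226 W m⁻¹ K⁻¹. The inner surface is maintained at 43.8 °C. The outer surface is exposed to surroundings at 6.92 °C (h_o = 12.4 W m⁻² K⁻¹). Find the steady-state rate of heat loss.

Treat each layer as a resistance in series:
  R_titanium = (1/2.00 − 1/2.04)/(4πk) = 0.009804/(4π·24.0) = 3.251×10^-5 K/W
  R_polyurethane foam = (1/2.04 − 1/2.36)/(4πk) = 0.06647/(4π·0.0226) = 0.2340 K/W
  R_conv,out = 1/(4πr²h) = 1/(4π·2.36²·12.4) = 0.001152 K/W
ΣR = 3.251×10^-5 + 0.2340 + 0.001152 = 0.2352 K/W
Q = ΔT/ΣR = (43.8 °C − 6.92 °C)/0.2352 = 157 W

Q = 157 W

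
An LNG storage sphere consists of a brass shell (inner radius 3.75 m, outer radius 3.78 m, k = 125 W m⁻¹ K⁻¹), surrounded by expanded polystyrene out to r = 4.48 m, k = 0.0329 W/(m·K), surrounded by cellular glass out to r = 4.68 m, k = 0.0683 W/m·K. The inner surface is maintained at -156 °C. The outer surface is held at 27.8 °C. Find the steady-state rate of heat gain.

Q = 1650 W

Series thermal resistances, inner to outer:
  R_brass = (1/3.75 − 1/3.78)/(4πk) = 0.002116/(4π·125) = 1.347×10^-6 K/W
  R_expanded polystyrene = (1/3.78 − 1/4.48)/(4πk) = 0.04134/(4π·0.0329) = 0.09998 K/W
  R_cellular glass = (1/4.48 − 1/4.68)/(4πk) = 0.009539/(4π·0.0683) = 0.01111 K/W
ΣR = 1.347×10^-6 + 0.09998 + 0.01111 = 0.1111 K/W
Q = ΔT/ΣR = (-156 °C − 27.8 °C)/0.1111 = -1650 W
(Negative Q ⇒ heat flows inward; heat gain = 1650 W.)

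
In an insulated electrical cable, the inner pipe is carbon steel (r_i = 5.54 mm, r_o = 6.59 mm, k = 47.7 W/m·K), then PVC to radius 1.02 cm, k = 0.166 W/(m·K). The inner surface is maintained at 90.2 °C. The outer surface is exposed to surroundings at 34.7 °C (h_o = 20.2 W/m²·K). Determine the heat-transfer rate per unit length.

Q' = 46.6 W/m

Treat each layer as a resistance in series:
  R'_carbon steel = ln(0.00659/0.00554)/(2πk) = 0.1736/(2π·47.7) = 5.791×10^-4 m·K/W
  R'_PVC = ln(0.0102/0.00659)/(2πk) = 0.4368/(2π·0.166) = 0.4188 m·K/W
  R'_conv,out = 1/(2πr h) = 1/(2π·0.0102·20.2) = 0.7724 m·K/W
ΣR = 5.791×10^-4 + 0.4188 + 0.7724 = 1.192 m·K/W
Q' = ΔT/ΣR = (90.2 °C − 34.7 °C)/1.192 = 46.6 W/m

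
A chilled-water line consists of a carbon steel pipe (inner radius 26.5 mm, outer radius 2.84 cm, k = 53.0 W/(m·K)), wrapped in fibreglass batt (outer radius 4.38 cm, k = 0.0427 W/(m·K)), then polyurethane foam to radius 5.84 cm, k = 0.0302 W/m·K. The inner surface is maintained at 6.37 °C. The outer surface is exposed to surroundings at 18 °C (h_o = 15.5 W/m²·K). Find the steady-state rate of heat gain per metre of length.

Series thermal resistances, inner to outer:
  R'_carbon steel = ln(0.0284/0.0265)/(2πk) = 0.06924/(2π·53.0) = 2.079×10^-4 m·K/W
  R'_fibreglass batt = ln(0.0438/0.0284)/(2πk) = 0.4332/(2π·0.0427) = 1.615 m·K/W
  R'_polyurethane foam = ln(0.0584/0.0438)/(2πk) = 0.2877/(2π·0.0302) = 1.516 m·K/W
  R'_conv,out = 1/(2πr h) = 1/(2π·0.0584·15.5) = 0.1758 m·K/W
ΣR = 2.079×10^-4 + 1.615 + 1.516 + 0.1758 = 3.307 m·K/W
Q' = ΔT/ΣR = (6.37 °C − 18 °C)/3.307 = -3.52 W/m
(Negative Q' ⇒ heat flows inward; heat gain = 3.52 W/m.)

Q' = 3.52 W/m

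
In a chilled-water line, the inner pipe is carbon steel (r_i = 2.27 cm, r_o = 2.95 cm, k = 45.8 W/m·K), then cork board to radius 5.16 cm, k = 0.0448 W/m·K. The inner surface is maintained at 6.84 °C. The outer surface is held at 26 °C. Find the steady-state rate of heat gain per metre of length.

Q' = 9.64 W/m

Treat each layer as a resistance in series:
  R'_carbon steel = ln(0.0295/0.0227)/(2πk) = 0.2620/(2π·45.8) = 9.105×10^-4 m·K/W
  R'_cork board = ln(0.0516/0.0295)/(2πk) = 0.5591/(2π·0.0448) = 1.986 m·K/W
ΣR = 9.105×10^-4 + 1.986 = 1.987 m·K/W
Q' = ΔT/ΣR = (6.84 °C − 26 °C)/1.987 = -9.64 W/m
(Negative Q' ⇒ heat flows inward; heat gain = 9.64 W/m.)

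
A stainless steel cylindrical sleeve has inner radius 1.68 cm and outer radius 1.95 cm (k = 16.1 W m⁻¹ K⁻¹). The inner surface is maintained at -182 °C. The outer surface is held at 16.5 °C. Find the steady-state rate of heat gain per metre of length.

Q' = 1.35×10^5 W/m

Q' = 2πk·ΔT/ln(r₂/r₁) = 2π × 16.1 × 198.5 / ln(0.0195/0.0168) = 1.35×10^5 W/m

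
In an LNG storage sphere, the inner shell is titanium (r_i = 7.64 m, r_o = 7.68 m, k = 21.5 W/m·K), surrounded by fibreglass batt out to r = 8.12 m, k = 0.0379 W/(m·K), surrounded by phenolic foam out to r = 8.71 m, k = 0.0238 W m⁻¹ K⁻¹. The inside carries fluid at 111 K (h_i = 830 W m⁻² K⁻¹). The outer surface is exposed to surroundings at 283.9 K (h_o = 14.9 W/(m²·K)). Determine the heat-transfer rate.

Q = 4040 W

Resistance network (inner→outer):
  R_conv,in = 1/(4πr²h) = 1/(4π·7.64²·830) = 1.643×10^-6 K/W
  R_titanium = (1/7.64 − 1/7.68)/(4πk) = 6.817×10^-4/(4π·21.5) = 2.523×10^-6 K/W
  R_fibreglass batt = (1/7.68 − 1/8.12)/(4πk) = 0.007056/(4π·0.0379) = 0.01481 K/W
  R_phenolic foam = (1/8.12 − 1/8.71)/(4πk) = 0.008342/(4π·0.0238) = 0.02789 K/W
  R_conv,out = 1/(4πr²h) = 1/(4π·8.71²·14.9) = 7.040×10^-5 K/W
ΣR = 1.643×10^-6 + 2.523×10^-6 + 0.01481 + 0.02789 + 7.040×10^-5 = 0.04277 K/W
Q = ΔT/ΣR = (111 K − 283.9 K)/0.04277 = -4040 W
(Negative Q ⇒ heat flows inward; heat gain = 4040 W.)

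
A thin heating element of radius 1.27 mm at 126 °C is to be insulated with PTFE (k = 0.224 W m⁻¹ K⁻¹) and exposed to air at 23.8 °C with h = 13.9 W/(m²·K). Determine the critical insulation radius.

For a cylinder, r_cr = k_ins/h = 0.224/13.9 = 0.0161 m = 1.61 cm

r_cr = 1.61 cm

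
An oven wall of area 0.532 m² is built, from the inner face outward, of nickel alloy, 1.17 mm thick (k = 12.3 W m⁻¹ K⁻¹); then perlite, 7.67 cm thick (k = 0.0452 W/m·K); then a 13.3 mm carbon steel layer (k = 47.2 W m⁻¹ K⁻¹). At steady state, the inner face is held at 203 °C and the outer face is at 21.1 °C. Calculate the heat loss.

Resistance network (inner→outer):
  R_nickel alloy = L/(kA) = 0.00117/(12.3·0.532) = 1.788×10^-4 K/W
  R_perlite = L/(kA) = 0.0767/(0.0452·0.532) = 3.190 K/W
  R_carbon steel = L/(kA) = 0.0133/(47.2·0.532) = 5.297×10^-4 K/W
ΣR = 1.788×10^-4 + 3.190 + 5.297×10^-4 = 3.191 K/W
Q = ΔT/ΣR = (203 °C − 21.1 °C)/3.191 = 57.0 W

Q = 57.0 W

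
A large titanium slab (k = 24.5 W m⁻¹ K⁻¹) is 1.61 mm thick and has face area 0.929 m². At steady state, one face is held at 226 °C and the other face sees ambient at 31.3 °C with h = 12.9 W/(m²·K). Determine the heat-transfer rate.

Resistance network (inner→outer):
  R_titanium = L/(kA) = 0.00161/(24.5·0.929) = 7.074×10^-5 K/W
  R_conv,out = 1/(hA) = 1/(12.9·0.929) = 0.08344 K/W
ΣR = 7.074×10^-5 + 0.08344 = 0.08351 K/W
Q = ΔT/ΣR = (226 °C − 31.3 °C)/0.08351 = 2330 W

Q = 2.33 kW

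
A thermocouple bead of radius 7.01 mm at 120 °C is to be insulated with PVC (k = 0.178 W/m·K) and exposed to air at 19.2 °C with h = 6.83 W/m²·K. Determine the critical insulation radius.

r_cr = 5.21 cm

For a sphere, r_cr = 2k_ins/h = 2·0.178/6.83 = 0.0521 m = 5.21 cm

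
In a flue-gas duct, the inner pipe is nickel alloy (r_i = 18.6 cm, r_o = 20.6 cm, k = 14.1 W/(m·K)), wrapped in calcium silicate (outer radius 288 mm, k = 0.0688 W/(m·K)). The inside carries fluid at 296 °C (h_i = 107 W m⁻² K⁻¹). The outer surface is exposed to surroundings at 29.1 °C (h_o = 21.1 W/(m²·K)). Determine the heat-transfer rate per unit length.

Resistance network (inner→outer):
  R'_conv,in = 1/(2πr h) = 1/(2π·0.186·107) = 0.007997 m·K/W
  R'_nickel alloy = ln(0.206/0.186)/(2πk) = 0.1021/(2π·14.1) = 0.001153 m·K/W
  R'_calcium silicate = ln(0.288/0.206)/(2πk) = 0.3351/(2π·0.0688) = 0.7752 m·K/W
  R'_conv,out = 1/(2πr h) = 1/(2π·0.288·21.1) = 0.02619 m·K/W
ΣR = 0.007997 + 0.001153 + 0.7752 + 0.02619 = 0.8105 m·K/W
Q' = ΔT/ΣR = (296 °C − 29.1 °C)/0.8105 = 329 W/m

Q' = 329 W/m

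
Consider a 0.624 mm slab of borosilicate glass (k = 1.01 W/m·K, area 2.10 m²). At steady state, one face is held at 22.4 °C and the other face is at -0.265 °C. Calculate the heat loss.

Q = 77000 W

Q = kA·ΔT/L = 1.01 × 2.10 × |22.4 °C − -0.265 °C| / 6.24×10^-4 = 77000 W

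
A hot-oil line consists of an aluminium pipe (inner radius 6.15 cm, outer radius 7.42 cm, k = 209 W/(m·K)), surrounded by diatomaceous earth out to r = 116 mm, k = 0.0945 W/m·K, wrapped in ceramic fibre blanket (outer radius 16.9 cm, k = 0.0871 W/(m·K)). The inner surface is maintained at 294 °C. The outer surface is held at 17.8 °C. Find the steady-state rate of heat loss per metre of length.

Series thermal resistances, inner to outer:
  R'_aluminium = ln(0.0742/0.0615)/(2πk) = 0.1877/(2π·209) = 1.430×10^-4 m·K/W
  R'_diatomaceous earth = ln(0.116/0.0742)/(2πk) = 0.4468/(2π·0.0945) = 0.7525 m·K/W
  R'_ceramic fibre blanket = ln(0.169/0.116)/(2πk) = 0.3763/(2π·0.0871) = 0.6876 m·K/W
ΣR = 1.430×10^-4 + 0.7525 + 0.6876 = 1.440 m·K/W
Q' = ΔT/ΣR = (294 °C − 17.8 °C)/1.440 = 192 W/m

Q' = 192 W/m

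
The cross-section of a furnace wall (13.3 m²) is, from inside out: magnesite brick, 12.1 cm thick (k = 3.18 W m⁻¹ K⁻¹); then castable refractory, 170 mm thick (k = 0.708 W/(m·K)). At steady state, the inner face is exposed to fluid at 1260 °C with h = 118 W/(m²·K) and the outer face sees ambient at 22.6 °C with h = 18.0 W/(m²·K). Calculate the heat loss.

Treat each layer as a resistance in series:
  R_conv,in = 1/(hA) = 1/(118·13.3) = 6.372×10^-4 K/W
  R_magnesite brick = L/(kA) = 0.121/(3.18·13.3) = 0.002861 K/W
  R_castable refractory = L/(kA) = 0.170/(0.708·13.3) = 0.01805 K/W
  R_conv,out = 1/(hA) = 1/(18.0·13.3) = 0.004177 K/W
ΣR = 6.372×10^-4 + 0.002861 + 0.01805 + 0.004177 = 0.02573 K/W
Q = ΔT/ΣR = (1260 °C − 22.6 °C)/0.02573 = 48100 W

Q = 48.1 kW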